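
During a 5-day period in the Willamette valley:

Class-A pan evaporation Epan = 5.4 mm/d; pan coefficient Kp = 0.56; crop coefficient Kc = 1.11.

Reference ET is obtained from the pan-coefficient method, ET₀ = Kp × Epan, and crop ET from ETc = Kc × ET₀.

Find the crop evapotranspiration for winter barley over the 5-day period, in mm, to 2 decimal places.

16.78 mm

ET₀ = 0.56 × 5.4 = 3.0240 mm/d
ETc = Kc × ET₀ = 1.11 × 3.0240 = 3.3566 mm/d
Over 5 days: 3.3566 × 5 = 16.783 mm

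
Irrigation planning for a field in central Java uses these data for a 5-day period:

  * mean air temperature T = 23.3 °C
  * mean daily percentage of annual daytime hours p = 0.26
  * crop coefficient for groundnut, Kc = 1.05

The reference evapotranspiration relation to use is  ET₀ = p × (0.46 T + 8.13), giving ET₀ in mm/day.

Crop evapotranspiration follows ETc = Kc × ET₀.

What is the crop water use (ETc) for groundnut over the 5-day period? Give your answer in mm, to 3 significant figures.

ET₀ = 0.26 × (0.46 × 23.3 + 8.13) = 0.26 × 18.848 = 4.9005 mm/d
ETc = Kc × ET₀ = 1.05 × 4.9005 = 5.1455 mm/d
Over 5 days: 5.1455 × 5 = 25.728 mm

25.7 mm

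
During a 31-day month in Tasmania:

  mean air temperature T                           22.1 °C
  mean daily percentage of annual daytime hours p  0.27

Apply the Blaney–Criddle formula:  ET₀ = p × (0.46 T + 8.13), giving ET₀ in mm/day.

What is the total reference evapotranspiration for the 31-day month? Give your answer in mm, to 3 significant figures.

153 mm

ET₀ = 0.27 × (0.46 × 22.1 + 8.13) = 0.27 × 18.296 = 4.9399 mm/d
Monthly total = 4.9399 × 31 = 153.137 mm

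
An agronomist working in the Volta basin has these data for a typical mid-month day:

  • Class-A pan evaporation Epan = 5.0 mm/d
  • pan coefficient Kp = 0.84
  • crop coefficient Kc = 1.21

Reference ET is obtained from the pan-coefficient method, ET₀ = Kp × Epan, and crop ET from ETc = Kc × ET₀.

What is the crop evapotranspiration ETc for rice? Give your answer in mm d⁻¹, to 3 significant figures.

ET₀ = 0.84 × 5.0 = 4.2000 mm/d
ETc = Kc × ET₀ = 1.21 × 4.2000 = 5.0820 mm/d

5.08 mm d⁻¹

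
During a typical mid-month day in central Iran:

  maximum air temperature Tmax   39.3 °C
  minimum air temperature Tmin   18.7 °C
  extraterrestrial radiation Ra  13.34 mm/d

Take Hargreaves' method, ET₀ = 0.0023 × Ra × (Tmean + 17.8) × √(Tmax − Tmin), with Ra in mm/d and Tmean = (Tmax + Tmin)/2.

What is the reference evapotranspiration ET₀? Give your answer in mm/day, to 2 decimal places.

6.52 mm/day

Tmean = (39.3 + 18.7)/2 = 29.00 °C
ET₀ = 0.0023 × 13.34 × (29.00 + 17.8) × √20.6 = 0.0023 × 13.34 × 46.80 × 4.5387 = 6.5172 mm/d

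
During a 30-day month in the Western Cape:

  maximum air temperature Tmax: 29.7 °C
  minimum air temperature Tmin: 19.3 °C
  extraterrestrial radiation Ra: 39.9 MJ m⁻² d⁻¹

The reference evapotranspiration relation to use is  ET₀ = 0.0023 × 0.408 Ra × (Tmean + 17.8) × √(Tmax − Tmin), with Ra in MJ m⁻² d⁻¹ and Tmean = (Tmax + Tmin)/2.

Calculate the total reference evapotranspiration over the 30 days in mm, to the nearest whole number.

153 mm

Tmean = (29.7 + 19.3)/2 = 24.50 °C
0.408 Ra = 0.408 × 39.9 = 16.2792 mm/d equivalent
ET₀ = 0.0023 × 16.2792 × (24.50 + 17.8) × √10.4 = 0.0023 × 16.2792 × 42.30 × 3.2249 = 5.1076 mm/d
Over 30 days: 5.1076 × 30 = 153.228 mm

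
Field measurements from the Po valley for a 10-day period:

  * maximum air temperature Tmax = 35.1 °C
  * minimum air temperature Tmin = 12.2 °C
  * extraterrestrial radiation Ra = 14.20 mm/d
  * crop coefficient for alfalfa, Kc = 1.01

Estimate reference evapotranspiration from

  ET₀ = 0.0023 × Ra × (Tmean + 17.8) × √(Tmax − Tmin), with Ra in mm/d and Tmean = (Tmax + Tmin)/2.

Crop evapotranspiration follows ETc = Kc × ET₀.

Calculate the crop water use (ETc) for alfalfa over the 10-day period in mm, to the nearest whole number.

Tmean = (35.1 + 12.2)/2 = 23.65 °C
ET₀ = 0.0023 × 14.20 × (23.65 + 17.8) × √22.9 = 0.0023 × 14.20 × 41.45 × 4.7854 = 6.4783 mm/d
ETc = Kc × ET₀ = 1.01 × 6.4783 = 6.5431 mm/d
Over 10 days: 6.5431 × 10 = 65.431 mm

65 mm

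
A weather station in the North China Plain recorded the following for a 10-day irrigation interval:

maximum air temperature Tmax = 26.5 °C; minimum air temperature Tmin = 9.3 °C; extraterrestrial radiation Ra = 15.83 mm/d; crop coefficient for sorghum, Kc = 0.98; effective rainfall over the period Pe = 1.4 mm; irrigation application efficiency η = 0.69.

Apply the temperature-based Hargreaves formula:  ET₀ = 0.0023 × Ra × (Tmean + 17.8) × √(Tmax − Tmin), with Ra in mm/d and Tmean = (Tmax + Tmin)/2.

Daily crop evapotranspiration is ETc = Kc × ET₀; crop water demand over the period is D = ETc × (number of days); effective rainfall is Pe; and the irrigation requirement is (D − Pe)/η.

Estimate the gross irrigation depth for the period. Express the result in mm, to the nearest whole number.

Tmean = (26.5 + 9.3)/2 = 17.90 °C
ET₀ = 0.0023 × 15.83 × (17.90 + 17.8) × √17.2 = 0.0023 × 15.83 × 35.70 × 4.1473 = 5.3907 mm/d
ETc = Kc × ET₀ = 0.98 × 5.3907 = 5.2829 mm/d
Crop demand D = ETc × 10 d = 5.2829 × 10 = 52.829 mm
D − Pe = 52.829 − 1.4 = 51.429 mm
Gross irrigation = 51.429 / 0.69 = 74.535 mm

75 mm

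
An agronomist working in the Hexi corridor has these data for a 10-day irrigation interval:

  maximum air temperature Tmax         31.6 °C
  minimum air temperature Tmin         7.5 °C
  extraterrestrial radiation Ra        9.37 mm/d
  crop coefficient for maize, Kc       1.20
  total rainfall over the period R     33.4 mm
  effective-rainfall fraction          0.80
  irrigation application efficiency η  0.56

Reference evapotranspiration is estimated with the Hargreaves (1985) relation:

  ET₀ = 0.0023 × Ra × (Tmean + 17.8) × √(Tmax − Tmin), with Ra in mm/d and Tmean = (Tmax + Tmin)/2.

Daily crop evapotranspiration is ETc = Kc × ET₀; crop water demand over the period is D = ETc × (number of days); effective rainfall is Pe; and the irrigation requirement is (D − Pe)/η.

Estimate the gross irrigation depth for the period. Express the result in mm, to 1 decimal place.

Tmean = (31.6 + 7.5)/2 = 19.55 °C
ET₀ = 0.0023 × 9.37 × (19.55 + 17.8) × √24.1 = 0.0023 × 9.37 × 37.35 × 4.9092 = 3.9516 mm/d
ETc = Kc × ET₀ = 1.20 × 3.9516 = 4.7419 mm/d
Crop demand D = ETc × 10 d = 4.7419 × 10 = 47.419 mm
Pe = 0.80 × 33.4 = 26.720 mm
D − Pe = 47.419 − 26.720 = 20.699 mm
Gross irrigation = 20.699 / 0.56 = 36.963 mm

37.0 mm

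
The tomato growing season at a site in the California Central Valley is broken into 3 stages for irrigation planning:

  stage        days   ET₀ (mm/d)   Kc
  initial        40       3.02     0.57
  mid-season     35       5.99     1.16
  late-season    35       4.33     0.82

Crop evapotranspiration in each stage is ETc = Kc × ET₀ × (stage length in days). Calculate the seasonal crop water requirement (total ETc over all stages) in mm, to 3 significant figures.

initial: 0.57 × 3.02 × 40 = 68.86 mm
mid-season: 1.16 × 5.99 × 35 = 243.19 mm
late-season: 0.82 × 4.33 × 35 = 124.27 mm
Seasonal total = 436.32 mm

436 mm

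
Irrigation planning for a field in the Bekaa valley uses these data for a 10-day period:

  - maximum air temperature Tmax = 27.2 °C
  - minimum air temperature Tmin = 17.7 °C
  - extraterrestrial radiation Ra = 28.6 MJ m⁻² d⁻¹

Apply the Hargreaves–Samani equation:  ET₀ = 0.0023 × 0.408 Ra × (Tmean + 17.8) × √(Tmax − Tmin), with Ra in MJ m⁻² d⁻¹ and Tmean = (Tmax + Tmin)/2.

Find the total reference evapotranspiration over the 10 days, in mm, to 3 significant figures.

Tmean = (27.2 + 17.7)/2 = 22.45 °C
0.408 Ra = 0.408 × 28.6 = 11.6688 mm/d equivalent
ET₀ = 0.0023 × 11.6688 × (22.45 + 17.8) × √9.5 = 0.0023 × 11.6688 × 40.25 × 3.0822 = 3.3295 mm/d
Over 10 days: 3.3295 × 10 = 33.295 mm

33.3 mm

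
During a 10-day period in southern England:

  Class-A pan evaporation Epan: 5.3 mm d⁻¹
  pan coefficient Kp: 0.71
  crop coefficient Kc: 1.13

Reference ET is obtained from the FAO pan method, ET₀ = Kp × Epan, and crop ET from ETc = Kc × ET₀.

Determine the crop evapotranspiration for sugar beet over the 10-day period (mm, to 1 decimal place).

42.5 mm

ET₀ = 0.71 × 5.3 = 3.7630 mm/d
ETc = Kc × ET₀ = 1.13 × 3.7630 = 4.2522 mm/d
Over 10 days: 4.2522 × 10 = 42.522 mm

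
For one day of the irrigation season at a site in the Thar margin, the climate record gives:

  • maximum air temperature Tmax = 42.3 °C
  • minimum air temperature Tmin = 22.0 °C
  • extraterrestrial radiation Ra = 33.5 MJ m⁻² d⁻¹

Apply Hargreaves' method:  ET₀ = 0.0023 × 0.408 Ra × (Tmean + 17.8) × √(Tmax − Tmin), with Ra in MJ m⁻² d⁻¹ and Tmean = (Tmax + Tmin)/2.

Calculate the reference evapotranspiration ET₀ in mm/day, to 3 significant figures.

7.07 mm/day

Tmean = (42.3 + 22.0)/2 = 32.15 °C
0.408 Ra = 0.408 × 33.5 = 13.6680 mm/d equivalent
ET₀ = 0.0023 × 13.6680 × (32.15 + 17.8) × √20.3 = 0.0023 × 13.6680 × 49.95 × 4.5056 = 7.0749 mm/d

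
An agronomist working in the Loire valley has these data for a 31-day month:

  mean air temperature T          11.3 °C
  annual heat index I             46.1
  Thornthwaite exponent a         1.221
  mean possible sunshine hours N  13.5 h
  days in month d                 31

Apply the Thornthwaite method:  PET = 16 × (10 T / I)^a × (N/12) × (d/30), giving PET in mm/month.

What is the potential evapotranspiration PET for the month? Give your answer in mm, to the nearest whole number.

56 mm

10T/I = 10 × 11.3 / 46.1 = 2.4512
(10T/I)^a = 2.4512^1.221 = 2.9883
Uncorrected PET = 16 × 2.9883 = 47.813 mm
Correction = (N/12)(d/30) = (13.5/12)(31/30) = 1.1625
PET = 47.813 × 1.1625 = 55.583 mm/month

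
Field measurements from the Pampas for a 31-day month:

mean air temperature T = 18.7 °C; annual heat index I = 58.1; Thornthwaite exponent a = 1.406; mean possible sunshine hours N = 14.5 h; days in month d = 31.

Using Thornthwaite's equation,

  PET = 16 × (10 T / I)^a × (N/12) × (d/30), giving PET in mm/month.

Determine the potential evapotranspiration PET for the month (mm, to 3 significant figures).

10T/I = 10 × 18.7 / 58.1 = 3.2186
(10T/I)^a = 3.2186^1.406 = 5.1734
Uncorrected PET = 16 × 5.1734 = 82.774 mm
Correction = (N/12)(d/30) = (14.5/12)(31/30) = 1.2486
PET = 82.774 × 1.2486 = 103.352 mm/month

103 mm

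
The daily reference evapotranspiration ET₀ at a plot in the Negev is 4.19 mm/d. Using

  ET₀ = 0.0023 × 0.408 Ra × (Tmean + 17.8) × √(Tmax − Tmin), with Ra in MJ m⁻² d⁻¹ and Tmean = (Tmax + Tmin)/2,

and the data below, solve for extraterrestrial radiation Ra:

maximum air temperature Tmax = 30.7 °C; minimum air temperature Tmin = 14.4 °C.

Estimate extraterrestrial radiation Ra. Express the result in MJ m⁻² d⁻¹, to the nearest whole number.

27 MJ m⁻² d⁻¹

Tmean = (30.7+14.4)/2 = 22.55 °C; ΔT = 16.3
Ra = ET₀ / [0.0023 × 0.408 × (Tmean+17.8) × √ΔT]
   = 4.19 / (0.0023 × 0.408 × 40.35 × 4.0373) = 27.409 MJ m⁻² d⁻¹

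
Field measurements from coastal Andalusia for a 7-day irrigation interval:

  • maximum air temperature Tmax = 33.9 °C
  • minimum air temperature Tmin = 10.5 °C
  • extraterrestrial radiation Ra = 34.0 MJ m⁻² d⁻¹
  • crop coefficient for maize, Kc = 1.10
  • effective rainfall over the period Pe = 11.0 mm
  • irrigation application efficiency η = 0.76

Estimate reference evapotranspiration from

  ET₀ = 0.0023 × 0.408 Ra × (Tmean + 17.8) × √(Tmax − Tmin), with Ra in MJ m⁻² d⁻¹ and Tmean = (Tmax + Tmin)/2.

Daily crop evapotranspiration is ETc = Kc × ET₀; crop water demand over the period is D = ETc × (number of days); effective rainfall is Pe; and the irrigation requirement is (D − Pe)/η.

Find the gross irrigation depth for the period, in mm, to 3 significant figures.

48.1 mm

Tmean = (33.9 + 10.5)/2 = 22.20 °C
0.408 Ra = 0.408 × 34.0 = 13.8720 mm/d equivalent
ET₀ = 0.0023 × 13.8720 × (22.20 + 17.8) × √23.4 = 0.0023 × 13.8720 × 40.00 × 4.8374 = 6.1736 mm/d
ETc = Kc × ET₀ = 1.10 × 6.1736 = 6.7910 mm/d
Crop demand D = ETc × 7 d = 6.7910 × 7 = 47.537 mm
D − Pe = 47.537 − 11.0 = 36.537 mm
Gross irrigation = 36.537 / 0.76 = 48.075 mm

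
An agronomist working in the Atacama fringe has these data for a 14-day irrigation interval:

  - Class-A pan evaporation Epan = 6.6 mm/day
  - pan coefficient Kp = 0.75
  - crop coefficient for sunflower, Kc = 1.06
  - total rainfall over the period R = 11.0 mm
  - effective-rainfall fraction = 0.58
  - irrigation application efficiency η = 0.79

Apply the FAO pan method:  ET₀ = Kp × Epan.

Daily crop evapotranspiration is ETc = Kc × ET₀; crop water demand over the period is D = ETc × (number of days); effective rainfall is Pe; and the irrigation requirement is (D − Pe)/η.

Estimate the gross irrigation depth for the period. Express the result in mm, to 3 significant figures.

84.9 mm

ET₀ = 0.75 × 6.6 = 4.9500 mm/d
ETc = Kc × ET₀ = 1.06 × 4.9500 = 5.2470 mm/d
Crop demand D = ETc × 14 d = 5.2470 × 14 = 73.458 mm
Pe = 0.58 × 11.0 = 6.380 mm
D − Pe = 73.458 − 6.380 = 67.078 mm
Gross irrigation = 67.078 / 0.79 = 84.909 mm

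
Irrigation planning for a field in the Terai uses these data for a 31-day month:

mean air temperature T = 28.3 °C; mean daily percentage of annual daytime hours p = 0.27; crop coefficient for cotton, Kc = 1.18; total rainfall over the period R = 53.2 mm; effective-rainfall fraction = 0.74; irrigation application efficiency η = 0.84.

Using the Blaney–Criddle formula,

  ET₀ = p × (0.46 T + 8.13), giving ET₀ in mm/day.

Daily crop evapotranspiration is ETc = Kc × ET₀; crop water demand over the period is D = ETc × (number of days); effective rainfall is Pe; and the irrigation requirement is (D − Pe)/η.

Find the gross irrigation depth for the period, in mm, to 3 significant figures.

ET₀ = 0.27 × (0.46 × 28.3 + 8.13) = 0.27 × 21.148 = 5.7100 mm/d
ETc = Kc × ET₀ = 1.18 × 5.7100 = 6.7378 mm/d
Crop demand D = ETc × 31 d = 6.7378 × 31 = 208.872 mm
Pe = 0.74 × 53.2 = 39.368 mm
D − Pe = 208.872 − 39.368 = 169.504 mm
Gross irrigation = 169.504 / 0.84 = 201.790 mm

202 mm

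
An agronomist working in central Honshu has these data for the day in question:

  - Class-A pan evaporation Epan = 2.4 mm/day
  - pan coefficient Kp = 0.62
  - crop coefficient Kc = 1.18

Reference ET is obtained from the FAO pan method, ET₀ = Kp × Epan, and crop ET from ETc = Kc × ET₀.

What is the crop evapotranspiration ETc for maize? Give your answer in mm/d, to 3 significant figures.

ET₀ = 0.62 × 2.4 = 1.4880 mm/d
ETc = Kc × ET₀ = 1.18 × 1.4880 = 1.7558 mm/d

1.76 mm/d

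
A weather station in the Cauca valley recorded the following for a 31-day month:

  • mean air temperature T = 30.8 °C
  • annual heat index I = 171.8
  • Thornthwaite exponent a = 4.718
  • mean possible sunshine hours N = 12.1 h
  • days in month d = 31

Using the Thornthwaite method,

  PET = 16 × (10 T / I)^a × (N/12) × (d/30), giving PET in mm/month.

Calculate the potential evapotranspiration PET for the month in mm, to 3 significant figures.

262 mm

10T/I = 10 × 30.8 / 171.8 = 1.7928
(10T/I)^a = 1.7928^4.718 = 15.7095
Uncorrected PET = 16 × 15.7095 = 251.352 mm
Correction = (N/12)(d/30) = (12.1/12)(31/30) = 1.0419
PET = 251.352 × 1.0419 = 261.884 mm/month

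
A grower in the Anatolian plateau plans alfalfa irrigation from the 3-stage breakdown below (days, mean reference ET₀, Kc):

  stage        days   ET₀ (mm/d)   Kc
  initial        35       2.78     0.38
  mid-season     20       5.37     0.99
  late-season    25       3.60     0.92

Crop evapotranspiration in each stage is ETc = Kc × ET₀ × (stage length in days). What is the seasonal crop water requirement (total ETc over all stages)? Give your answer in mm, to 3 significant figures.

initial: 0.38 × 2.78 × 35 = 36.97 mm
mid-season: 0.99 × 5.37 × 20 = 106.33 mm
late-season: 0.92 × 3.60 × 25 = 82.80 mm
Seasonal total = 226.10 mm

226 mm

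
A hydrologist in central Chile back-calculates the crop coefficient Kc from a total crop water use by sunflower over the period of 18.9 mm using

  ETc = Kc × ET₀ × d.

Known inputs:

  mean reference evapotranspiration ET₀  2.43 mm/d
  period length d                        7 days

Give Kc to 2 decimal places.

1.11

ETc = Kc × ET₀ × d  ⇒  Kc = ETc / (ET₀ × d)
Kc = 18.9 / (2.43 × 7) = 18.9 / 17.01 = 1.1111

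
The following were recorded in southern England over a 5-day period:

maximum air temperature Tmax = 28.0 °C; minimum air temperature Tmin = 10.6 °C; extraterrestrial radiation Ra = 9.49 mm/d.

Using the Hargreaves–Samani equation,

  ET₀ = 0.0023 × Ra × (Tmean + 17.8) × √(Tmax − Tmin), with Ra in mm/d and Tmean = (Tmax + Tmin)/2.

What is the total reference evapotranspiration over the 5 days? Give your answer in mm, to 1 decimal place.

Tmean = (28.0 + 10.6)/2 = 19.30 °C
ET₀ = 0.0023 × 9.49 × (19.30 + 17.8) × √17.4 = 0.0023 × 9.49 × 37.10 × 4.1713 = 3.3778 mm/d
Over 5 days: 3.3778 × 5 = 16.889 mm

16.9 mm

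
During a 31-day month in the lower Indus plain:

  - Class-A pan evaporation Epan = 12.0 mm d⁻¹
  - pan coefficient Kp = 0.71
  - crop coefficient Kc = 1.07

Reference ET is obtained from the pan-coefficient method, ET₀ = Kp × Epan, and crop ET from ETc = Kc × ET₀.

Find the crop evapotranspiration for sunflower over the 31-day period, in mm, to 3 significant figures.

283 mm

ET₀ = 0.71 × 12.0 = 8.5200 mm/d
ETc = Kc × ET₀ = 1.07 × 8.5200 = 9.1164 mm/d
Over 31 days: 9.1164 × 31 = 282.608 mm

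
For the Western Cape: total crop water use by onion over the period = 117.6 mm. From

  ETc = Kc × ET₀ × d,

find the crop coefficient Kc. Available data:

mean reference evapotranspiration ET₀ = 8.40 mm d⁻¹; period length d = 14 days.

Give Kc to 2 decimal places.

ETc = Kc × ET₀ × d  ⇒  Kc = ETc / (ET₀ × d)
Kc = 117.6 / (8.40 × 14) = 117.6 / 117.60 = 1.0000

1.00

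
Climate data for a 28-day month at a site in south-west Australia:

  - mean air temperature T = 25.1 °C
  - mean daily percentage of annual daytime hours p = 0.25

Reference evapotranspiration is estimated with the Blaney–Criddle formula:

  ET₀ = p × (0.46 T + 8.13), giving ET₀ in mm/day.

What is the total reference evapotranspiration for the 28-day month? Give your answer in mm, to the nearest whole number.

138 mm

ET₀ = 0.25 × (0.46 × 25.1 + 8.13) = 0.25 × 19.676 = 4.9190 mm/d
Monthly total = 4.9190 × 28 = 137.732 mm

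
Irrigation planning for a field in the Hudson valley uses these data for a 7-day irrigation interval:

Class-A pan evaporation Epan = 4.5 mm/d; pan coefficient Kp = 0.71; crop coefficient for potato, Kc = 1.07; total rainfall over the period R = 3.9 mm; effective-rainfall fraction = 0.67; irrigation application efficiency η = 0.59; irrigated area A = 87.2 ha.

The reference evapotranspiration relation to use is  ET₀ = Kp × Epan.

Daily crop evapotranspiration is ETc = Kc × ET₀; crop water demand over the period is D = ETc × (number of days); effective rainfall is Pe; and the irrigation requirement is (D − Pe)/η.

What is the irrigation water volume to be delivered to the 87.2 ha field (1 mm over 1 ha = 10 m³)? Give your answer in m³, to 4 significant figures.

ET₀ = 0.71 × 4.5 = 3.1950 mm/d
ETc = Kc × ET₀ = 1.07 × 3.1950 = 3.4187 mm/d
Crop demand D = ETc × 7 d = 3.4187 × 7 = 23.931 mm
Pe = 0.67 × 3.9 = 2.613 mm
D − Pe = 23.931 − 2.613 = 21.318 mm
Gross irrigation = 21.318 / 0.59 = 36.132 mm
Volume = 36.132 mm × 87.2 ha × 10 = 31507.1 m³

31510 m³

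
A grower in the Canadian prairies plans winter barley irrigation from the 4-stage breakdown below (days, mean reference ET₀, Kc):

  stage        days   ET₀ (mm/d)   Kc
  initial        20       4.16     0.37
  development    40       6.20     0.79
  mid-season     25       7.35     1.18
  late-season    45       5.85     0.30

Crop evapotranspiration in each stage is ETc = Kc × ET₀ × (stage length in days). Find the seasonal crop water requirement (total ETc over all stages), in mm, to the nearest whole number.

523 mm

initial: 0.37 × 4.16 × 20 = 30.78 mm
development: 0.79 × 6.20 × 40 = 195.92 mm
mid-season: 1.18 × 7.35 × 25 = 216.83 mm
late-season: 0.30 × 5.85 × 45 = 78.98 mm
Seasonal total = 522.51 mm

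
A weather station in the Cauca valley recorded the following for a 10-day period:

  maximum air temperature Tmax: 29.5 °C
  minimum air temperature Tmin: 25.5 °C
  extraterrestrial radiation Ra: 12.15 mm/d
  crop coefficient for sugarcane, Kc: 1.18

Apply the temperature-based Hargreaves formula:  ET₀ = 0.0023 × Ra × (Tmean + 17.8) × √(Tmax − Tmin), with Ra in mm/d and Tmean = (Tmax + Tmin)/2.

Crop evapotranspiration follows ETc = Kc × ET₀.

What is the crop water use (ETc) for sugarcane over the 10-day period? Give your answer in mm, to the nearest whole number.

Tmean = (29.5 + 25.5)/2 = 27.50 °C
ET₀ = 0.0023 × 12.15 × (27.50 + 17.8) × √4.0 = 0.0023 × 12.15 × 45.30 × 2.0000 = 2.5318 mm/d
ETc = Kc × ET₀ = 1.18 × 2.5318 = 2.9875 mm/d
Over 10 days: 2.9875 × 10 = 29.875 mm

30 mm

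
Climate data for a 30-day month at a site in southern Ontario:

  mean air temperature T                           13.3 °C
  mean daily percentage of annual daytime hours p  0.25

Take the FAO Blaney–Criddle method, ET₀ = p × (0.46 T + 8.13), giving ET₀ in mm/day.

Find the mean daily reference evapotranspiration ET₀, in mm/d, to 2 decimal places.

ET₀ = 0.25 × (0.46 × 13.3 + 8.13) = 0.25 × 14.248 = 3.5620 mm/d

3.56 mm/d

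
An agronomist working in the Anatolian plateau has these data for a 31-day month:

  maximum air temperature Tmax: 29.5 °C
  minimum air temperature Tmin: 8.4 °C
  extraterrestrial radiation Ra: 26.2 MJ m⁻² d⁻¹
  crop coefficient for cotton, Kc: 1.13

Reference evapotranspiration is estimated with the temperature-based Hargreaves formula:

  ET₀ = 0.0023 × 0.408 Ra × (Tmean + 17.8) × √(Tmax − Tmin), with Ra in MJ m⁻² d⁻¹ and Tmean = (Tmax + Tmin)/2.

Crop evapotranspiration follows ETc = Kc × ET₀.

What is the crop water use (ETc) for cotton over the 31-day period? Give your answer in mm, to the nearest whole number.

145 mm

Tmean = (29.5 + 8.4)/2 = 18.95 °C
0.408 Ra = 0.408 × 26.2 = 10.6896 mm/d equivalent
ET₀ = 0.0023 × 10.6896 × (18.95 + 17.8) × √21.1 = 0.0023 × 10.6896 × 36.75 × 4.5935 = 4.1504 mm/d
ETc = Kc × ET₀ = 1.13 × 4.1504 = 4.6900 mm/d
Over 31 days: 4.6900 × 31 = 145.390 mm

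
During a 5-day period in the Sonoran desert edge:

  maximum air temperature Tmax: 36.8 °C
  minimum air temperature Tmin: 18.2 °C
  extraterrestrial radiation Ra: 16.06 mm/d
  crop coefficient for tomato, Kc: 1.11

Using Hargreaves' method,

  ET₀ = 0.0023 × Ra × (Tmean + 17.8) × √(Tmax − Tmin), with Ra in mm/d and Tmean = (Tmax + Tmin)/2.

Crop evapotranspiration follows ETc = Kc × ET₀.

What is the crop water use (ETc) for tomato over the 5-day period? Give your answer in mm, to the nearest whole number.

40 mm

Tmean = (36.8 + 18.2)/2 = 27.50 °C
ET₀ = 0.0023 × 16.06 × (27.50 + 17.8) × √18.6 = 0.0023 × 16.06 × 45.30 × 4.3128 = 7.2166 mm/d
ETc = Kc × ET₀ = 1.11 × 7.2166 = 8.0104 mm/d
Over 5 days: 8.0104 × 5 = 40.052 mm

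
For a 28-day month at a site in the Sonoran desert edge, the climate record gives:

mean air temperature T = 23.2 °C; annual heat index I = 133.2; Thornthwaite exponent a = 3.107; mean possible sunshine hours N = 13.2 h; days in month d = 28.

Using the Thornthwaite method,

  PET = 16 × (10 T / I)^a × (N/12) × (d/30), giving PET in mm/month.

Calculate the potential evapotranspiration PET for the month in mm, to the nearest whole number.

10T/I = 10 × 23.2 / 133.2 = 1.7417
(10T/I)^a = 1.7417^3.107 = 5.6067
Uncorrected PET = 16 × 5.6067 = 89.707 mm
Correction = (N/12)(d/30) = (13.2/12)(28/30) = 1.0267
PET = 89.707 × 1.0267 = 92.102 mm/month

92 mm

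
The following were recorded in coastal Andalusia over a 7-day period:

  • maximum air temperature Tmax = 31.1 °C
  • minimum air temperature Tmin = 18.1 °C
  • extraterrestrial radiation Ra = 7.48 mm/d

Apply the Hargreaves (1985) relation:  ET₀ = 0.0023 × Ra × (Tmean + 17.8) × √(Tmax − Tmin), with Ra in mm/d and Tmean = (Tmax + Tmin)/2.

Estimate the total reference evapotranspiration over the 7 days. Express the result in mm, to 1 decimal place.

Tmean = (31.1 + 18.1)/2 = 24.60 °C
ET₀ = 0.0023 × 7.48 × (24.60 + 17.8) × √13.0 = 0.0023 × 7.48 × 42.40 × 3.6056 = 2.6301 mm/d
Over 7 days: 2.6301 × 7 = 18.411 mm

18.4 mm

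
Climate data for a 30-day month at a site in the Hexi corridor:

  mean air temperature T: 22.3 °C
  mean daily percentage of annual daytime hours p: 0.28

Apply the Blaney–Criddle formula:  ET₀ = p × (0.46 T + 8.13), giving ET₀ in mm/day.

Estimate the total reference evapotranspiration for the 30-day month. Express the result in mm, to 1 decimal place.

154.5 mm

ET₀ = 0.28 × (0.46 × 22.3 + 8.13) = 0.28 × 18.388 = 5.1486 mm/d
Monthly total = 5.1486 × 30 = 154.458 mm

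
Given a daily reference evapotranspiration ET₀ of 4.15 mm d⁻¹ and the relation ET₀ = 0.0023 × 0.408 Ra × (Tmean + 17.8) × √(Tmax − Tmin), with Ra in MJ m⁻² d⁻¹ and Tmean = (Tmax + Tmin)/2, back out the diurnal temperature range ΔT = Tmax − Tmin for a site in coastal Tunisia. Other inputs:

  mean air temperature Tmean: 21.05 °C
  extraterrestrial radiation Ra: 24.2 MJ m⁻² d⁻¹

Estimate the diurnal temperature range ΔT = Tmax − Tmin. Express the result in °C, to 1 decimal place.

√ΔT = ET₀ / [0.0023 × 0.408 × Ra × (Tmean+17.8)] = 4.15 / (0.0023 × 9.8736 × 38.85) = 4.7039
ΔT = 4.7039² = 22.127 °C

22.1 °C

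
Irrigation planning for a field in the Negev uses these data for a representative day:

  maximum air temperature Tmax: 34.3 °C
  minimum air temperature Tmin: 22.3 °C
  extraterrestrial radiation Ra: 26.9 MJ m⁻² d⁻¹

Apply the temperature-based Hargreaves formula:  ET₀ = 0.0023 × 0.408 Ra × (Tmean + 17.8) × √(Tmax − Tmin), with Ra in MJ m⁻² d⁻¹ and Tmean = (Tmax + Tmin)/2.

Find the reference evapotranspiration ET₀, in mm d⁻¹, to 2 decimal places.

Tmean = (34.3 + 22.3)/2 = 28.30 °C
0.408 Ra = 0.408 × 26.9 = 10.9752 mm/d equivalent
ET₀ = 0.0023 × 10.9752 × (28.30 + 17.8) × √12.0 = 0.0023 × 10.9752 × 46.10 × 3.4641 = 4.0312 mm/d

4.03 mm d⁻¹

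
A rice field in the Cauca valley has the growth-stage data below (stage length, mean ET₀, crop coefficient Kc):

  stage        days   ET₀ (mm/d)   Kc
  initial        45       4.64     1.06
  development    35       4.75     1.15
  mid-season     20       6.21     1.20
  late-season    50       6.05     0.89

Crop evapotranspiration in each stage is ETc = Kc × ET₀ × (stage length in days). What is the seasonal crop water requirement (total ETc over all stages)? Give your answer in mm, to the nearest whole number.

831 mm

initial: 1.06 × 4.64 × 45 = 221.33 mm
development: 1.15 × 4.75 × 35 = 191.19 mm
mid-season: 1.20 × 6.21 × 20 = 149.04 mm
late-season: 0.89 × 6.05 × 50 = 269.23 mm
Seasonal total = 830.79 mm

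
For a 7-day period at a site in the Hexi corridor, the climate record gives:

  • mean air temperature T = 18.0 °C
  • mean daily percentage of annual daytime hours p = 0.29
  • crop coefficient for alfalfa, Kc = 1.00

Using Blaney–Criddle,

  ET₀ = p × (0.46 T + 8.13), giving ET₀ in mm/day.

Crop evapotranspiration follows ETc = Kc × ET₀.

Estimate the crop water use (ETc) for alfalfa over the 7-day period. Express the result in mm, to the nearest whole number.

ET₀ = 0.29 × (0.46 × 18.0 + 8.13) = 0.29 × 16.410 = 4.7589 mm/d
ETc = Kc × ET₀ = 1.00 × 4.7589 = 4.7589 mm/d
Over 7 days: 4.7589 × 7 = 33.312 mm

33 mm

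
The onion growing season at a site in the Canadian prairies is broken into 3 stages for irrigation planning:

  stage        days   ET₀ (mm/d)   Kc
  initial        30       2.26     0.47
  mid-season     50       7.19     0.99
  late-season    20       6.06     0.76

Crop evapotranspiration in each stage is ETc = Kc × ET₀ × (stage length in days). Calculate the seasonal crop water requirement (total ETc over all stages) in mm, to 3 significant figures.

initial: 0.47 × 2.26 × 30 = 31.87 mm
mid-season: 0.99 × 7.19 × 50 = 355.91 mm
late-season: 0.76 × 6.06 × 20 = 92.11 mm
Seasonal total = 479.89 mm

480 mm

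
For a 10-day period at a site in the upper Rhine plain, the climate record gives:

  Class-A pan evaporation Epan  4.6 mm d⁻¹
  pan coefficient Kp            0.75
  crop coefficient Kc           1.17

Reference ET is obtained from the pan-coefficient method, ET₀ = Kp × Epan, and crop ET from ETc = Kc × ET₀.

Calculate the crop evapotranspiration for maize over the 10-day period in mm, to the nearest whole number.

ET₀ = 0.75 × 4.6 = 3.4500 mm/d
ETc = Kc × ET₀ = 1.17 × 3.4500 = 4.0365 mm/d
Over 10 days: 4.0365 × 10 = 40.365 mm

40 mm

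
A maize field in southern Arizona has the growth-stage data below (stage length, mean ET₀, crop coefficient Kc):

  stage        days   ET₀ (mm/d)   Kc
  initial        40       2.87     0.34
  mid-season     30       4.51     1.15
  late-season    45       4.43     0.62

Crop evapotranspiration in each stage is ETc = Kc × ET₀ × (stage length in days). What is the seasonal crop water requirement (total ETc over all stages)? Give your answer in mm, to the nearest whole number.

initial: 0.34 × 2.87 × 40 = 39.03 mm
mid-season: 1.15 × 4.51 × 30 = 155.60 mm
late-season: 0.62 × 4.43 × 45 = 123.60 mm
Seasonal total = 318.23 mm

318 mm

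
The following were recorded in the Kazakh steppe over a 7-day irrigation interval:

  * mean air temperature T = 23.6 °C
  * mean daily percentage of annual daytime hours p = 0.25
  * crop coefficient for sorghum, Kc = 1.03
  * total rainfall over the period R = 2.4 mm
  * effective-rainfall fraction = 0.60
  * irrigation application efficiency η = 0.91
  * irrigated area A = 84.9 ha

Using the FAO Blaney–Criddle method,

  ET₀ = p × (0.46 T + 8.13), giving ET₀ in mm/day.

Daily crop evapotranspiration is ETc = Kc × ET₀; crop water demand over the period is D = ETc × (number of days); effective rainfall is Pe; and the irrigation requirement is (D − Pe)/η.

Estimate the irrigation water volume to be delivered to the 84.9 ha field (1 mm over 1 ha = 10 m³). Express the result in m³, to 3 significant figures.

ET₀ = 0.25 × (0.46 × 23.6 + 8.13) = 0.25 × 18.986 = 4.7465 mm/d
ETc = Kc × ET₀ = 1.03 × 4.7465 = 4.8889 mm/d
Crop demand D = ETc × 7 d = 4.8889 × 7 = 34.222 mm
Pe = 0.60 × 2.4 = 1.440 mm
D − Pe = 34.222 − 1.440 = 32.782 mm
Gross irrigation = 32.782 / 0.91 = 36.024 mm
Volume = 36.024 mm × 84.9 ha × 10 = 30584.4 m³

30600 m³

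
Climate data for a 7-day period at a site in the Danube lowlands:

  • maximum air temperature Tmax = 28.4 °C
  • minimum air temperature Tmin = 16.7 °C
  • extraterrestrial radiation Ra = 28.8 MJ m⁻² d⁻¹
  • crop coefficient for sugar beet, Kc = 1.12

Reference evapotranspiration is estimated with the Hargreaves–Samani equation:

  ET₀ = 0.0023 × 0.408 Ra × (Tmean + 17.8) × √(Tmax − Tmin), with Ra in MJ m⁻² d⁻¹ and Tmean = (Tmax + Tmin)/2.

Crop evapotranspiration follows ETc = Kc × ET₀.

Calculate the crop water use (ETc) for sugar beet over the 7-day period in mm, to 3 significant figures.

Tmean = (28.4 + 16.7)/2 = 22.55 °C
0.408 Ra = 0.408 × 28.8 = 11.7504 mm/d equivalent
ET₀ = 0.0023 × 11.7504 × (22.55 + 17.8) × √11.7 = 0.0023 × 11.7504 × 40.35 × 3.4205 = 3.7300 mm/d
ETc = Kc × ET₀ = 1.12 × 3.7300 = 4.1776 mm/d
Over 7 days: 4.1776 × 7 = 29.243 mm

29.2 mm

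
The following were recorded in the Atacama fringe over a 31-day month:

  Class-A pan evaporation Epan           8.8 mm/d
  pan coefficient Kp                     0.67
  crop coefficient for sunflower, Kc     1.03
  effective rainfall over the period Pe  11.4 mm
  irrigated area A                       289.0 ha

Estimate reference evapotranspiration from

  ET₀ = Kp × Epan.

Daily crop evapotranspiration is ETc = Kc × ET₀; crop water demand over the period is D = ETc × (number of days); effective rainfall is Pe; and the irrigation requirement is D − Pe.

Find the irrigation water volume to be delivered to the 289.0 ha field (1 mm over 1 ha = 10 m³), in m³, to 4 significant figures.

ET₀ = 0.67 × 8.8 = 5.8960 mm/d
ETc = Kc × ET₀ = 1.03 × 5.8960 = 6.0729 mm/d
Crop demand D = ETc × 31 d = 6.0729 × 31 = 188.260 mm
D − Pe = 188.260 − 11.4 = 176.860 mm
Volume = 176.860 mm × 289.0 ha × 10 = 511125.4 m³

511100 m³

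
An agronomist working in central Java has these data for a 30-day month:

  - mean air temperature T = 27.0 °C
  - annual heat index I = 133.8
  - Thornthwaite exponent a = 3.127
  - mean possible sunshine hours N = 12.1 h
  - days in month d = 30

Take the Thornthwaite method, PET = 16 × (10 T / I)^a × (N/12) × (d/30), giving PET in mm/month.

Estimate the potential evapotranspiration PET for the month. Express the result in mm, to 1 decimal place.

144.9 mm

10T/I = 10 × 27.0 / 133.8 = 2.0179
(10T/I)^a = 2.0179^3.127 = 8.9830
Uncorrected PET = 16 × 8.9830 = 143.728 mm
Correction = (N/12)(d/30) = (12.1/12)(30/30) = 1.0083
PET = 143.728 × 1.0083 = 144.921 mm/month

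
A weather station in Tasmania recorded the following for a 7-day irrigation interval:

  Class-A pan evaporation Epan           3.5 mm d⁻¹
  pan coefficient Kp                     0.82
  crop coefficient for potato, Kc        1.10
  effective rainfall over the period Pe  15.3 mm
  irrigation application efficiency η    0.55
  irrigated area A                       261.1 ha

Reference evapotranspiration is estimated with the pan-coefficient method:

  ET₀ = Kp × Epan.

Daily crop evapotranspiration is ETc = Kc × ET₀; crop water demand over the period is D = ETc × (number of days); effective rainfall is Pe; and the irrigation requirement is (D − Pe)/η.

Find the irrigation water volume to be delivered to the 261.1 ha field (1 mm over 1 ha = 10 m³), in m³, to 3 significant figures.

32300 m³

ET₀ = 0.82 × 3.5 = 2.8700 mm/d
ETc = Kc × ET₀ = 1.10 × 2.8700 = 3.1570 mm/d
Crop demand D = ETc × 7 d = 3.1570 × 7 = 22.099 mm
D − Pe = 22.099 − 15.3 = 6.799 mm
Gross irrigation = 6.799 / 0.55 = 12.362 mm
Volume = 12.362 mm × 261.1 ha × 10 = 32277.2 m³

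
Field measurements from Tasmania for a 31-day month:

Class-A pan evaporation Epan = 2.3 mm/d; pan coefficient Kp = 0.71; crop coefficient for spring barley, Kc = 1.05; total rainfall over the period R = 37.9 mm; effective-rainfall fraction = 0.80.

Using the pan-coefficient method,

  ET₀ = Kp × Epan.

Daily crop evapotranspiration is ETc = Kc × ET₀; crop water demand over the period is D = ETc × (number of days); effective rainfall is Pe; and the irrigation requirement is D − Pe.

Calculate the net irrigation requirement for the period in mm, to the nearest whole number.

23 mm

ET₀ = 0.71 × 2.3 = 1.6330 mm/d
ETc = Kc × ET₀ = 1.05 × 1.6330 = 1.7147 mm/d
Crop demand D = ETc × 31 d = 1.7147 × 31 = 53.156 mm
Pe = 0.80 × 37.9 = 30.320 mm
D − Pe = 53.156 − 30.320 = 22.836 mm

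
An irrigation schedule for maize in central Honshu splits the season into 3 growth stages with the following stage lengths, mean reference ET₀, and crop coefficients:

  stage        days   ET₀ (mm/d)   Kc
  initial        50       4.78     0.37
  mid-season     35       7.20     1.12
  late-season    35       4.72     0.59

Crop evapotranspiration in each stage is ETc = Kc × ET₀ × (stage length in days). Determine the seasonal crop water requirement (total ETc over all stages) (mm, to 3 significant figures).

initial: 0.37 × 4.78 × 50 = 88.43 mm
mid-season: 1.12 × 7.20 × 35 = 282.24 mm
late-season: 0.59 × 4.72 × 35 = 97.47 mm
Seasonal total = 468.14 mm

468 mm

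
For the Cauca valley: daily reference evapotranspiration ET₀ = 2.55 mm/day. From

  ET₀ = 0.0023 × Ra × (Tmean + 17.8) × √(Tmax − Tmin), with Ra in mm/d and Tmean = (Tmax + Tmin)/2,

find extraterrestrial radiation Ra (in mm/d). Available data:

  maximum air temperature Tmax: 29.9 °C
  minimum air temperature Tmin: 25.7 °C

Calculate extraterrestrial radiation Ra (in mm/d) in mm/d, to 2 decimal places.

Tmean = 27.80 °C; √ΔT = 2.0494
Ra = ET₀ / [0.0023 × (Tmean+17.8) × √ΔT] = 2.55 / (0.0023 × 45.60 × 2.0494) = 11.864 mm/d

11.86 mm/d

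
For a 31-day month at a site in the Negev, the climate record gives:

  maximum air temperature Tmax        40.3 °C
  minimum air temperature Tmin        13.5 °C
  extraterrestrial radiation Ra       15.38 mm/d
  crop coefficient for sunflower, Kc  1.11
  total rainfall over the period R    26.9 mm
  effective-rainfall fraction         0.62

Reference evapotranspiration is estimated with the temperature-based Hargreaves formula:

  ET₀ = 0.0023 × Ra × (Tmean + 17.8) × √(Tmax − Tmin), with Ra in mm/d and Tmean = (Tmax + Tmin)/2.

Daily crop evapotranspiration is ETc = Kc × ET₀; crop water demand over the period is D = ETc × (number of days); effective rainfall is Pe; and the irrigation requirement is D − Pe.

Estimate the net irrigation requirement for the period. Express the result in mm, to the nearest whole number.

265 mm

Tmean = (40.3 + 13.5)/2 = 26.90 °C
ET₀ = 0.0023 × 15.38 × (26.90 + 17.8) × √26.8 = 0.0023 × 15.38 × 44.70 × 5.1769 = 8.1858 mm/d
ETc = Kc × ET₀ = 1.11 × 8.1858 = 9.0862 mm/d
Crop demand D = ETc × 31 d = 9.0862 × 31 = 281.672 mm
Pe = 0.62 × 26.9 = 16.678 mm
D − Pe = 281.672 − 16.678 = 264.994 mm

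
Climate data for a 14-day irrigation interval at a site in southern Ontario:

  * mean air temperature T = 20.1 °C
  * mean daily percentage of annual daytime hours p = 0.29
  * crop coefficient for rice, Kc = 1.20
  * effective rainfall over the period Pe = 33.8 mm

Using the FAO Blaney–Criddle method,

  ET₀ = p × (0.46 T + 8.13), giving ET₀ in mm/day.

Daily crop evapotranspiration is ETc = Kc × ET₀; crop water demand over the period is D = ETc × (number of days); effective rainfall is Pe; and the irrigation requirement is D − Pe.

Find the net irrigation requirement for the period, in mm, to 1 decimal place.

ET₀ = 0.29 × (0.46 × 20.1 + 8.13) = 0.29 × 17.376 = 5.0390 mm/d
ETc = Kc × ET₀ = 1.20 × 5.0390 = 6.0468 mm/d
Crop demand D = ETc × 14 d = 6.0468 × 14 = 84.655 mm
D − Pe = 84.655 − 33.8 = 50.855 mm

50.9 mm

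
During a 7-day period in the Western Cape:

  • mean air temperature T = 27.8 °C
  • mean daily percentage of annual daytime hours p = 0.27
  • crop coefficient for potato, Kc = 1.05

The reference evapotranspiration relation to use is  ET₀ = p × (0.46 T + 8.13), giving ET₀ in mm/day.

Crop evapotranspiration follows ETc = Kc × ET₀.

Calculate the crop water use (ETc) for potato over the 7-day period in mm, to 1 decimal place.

41.5 mm

ET₀ = 0.27 × (0.46 × 27.8 + 8.13) = 0.27 × 20.918 = 5.6479 mm/d
ETc = Kc × ET₀ = 1.05 × 5.6479 = 5.9303 mm/d
Over 7 days: 5.9303 × 7 = 41.512 mm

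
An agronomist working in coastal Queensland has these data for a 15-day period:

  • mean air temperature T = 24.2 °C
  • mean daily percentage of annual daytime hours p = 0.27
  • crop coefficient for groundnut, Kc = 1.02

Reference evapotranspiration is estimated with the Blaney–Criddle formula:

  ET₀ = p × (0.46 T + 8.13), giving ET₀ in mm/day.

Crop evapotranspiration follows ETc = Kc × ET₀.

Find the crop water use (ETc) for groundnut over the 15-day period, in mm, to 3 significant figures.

79.6 mm

ET₀ = 0.27 × (0.46 × 24.2 + 8.13) = 0.27 × 19.262 = 5.2007 mm/d
ETc = Kc × ET₀ = 1.02 × 5.2007 = 5.3047 mm/d
Over 15 days: 5.3047 × 15 = 79.571 mm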